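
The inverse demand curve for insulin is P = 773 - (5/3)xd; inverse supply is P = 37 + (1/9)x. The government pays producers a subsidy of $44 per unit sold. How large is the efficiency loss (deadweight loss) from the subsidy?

Deadweight loss = $544.5

Pre-subsidy: 773 - (5/3)x = 37 + (1/9)x gives x* = 414 and P* = 83.
With the subsidy, sellers receive Ps = Pb + 44 for each unit, where Pb is the price buyers pay.
On the curves, Pb = 773 - (5/3)x and Ps = 37 + (1/9)x; the wedge Ps − Pb = 44 gives 37 + (1/9)x − (773 - (5/3)x) = 44, so x' = 438.75.
Then Pb = 773 − (5/3)·438.75 = 41.75 and Ps = 37 + (1/9)·438.75 = 85.75.
The subsidy expands output by 438.75 − 414 = 24.75 past the efficient level; on those units the gap between marginal cost and willingness to pay runs from 0 up to 44.
DWL = ½ × 44 × 24.75 = 544.5.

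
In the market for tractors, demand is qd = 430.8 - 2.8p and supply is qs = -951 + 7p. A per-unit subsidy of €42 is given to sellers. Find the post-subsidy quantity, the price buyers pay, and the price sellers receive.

Pre-subsidy: 430.8 - 2.8p = -951 + 7p gives p* = 141, q* = 36.
With the subsidy, sellers receive ps = pb + 42 for each unit, where pb is the price buyers pay.
Supply in terms of pb becomes qs = -951 + 7(pb + 42) = -657 + 7pb. Setting this equal to demand: 430.8 - 2.8pb = -657 + 7pb, so pb = 111.
Sellers receive ps = 111 + 42 = 153; q' = 430.8 − 2.8·111 = 120.

q' = 120; buyers pay €111; sellers receive €153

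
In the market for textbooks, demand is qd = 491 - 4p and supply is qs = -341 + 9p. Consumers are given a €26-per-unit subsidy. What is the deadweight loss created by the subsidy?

Deadweight loss = €936

Pre-subsidy: 491 - 4p = -341 + 9p gives p* = 64, q* = 235.
With the rebate, buyers effectively pay pb = ps − 26, where ps is the price sellers receive.
Demand in terms of ps becomes qd = 491 − 4(ps − 26) = 595 - 4ps. Setting this equal to supply: 595 - 4ps = -341 + 9ps, so ps = 72.
Buyers pay pb = 72 − 26 = 46; q' = -341 + 9·72 = 307.
The subsidy expands output by 307 − 235 = 72 past the efficient level; on those units the gap between marginal cost and willingness to pay runs from 0 up to 26.
DWL = ½ × 26 × 72 = 936.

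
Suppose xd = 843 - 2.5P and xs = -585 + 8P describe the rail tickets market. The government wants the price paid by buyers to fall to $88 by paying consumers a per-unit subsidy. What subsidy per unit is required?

Required subsidy s = $63 per unit

At a buyer price of 88, quantity demanded is 843 − 2.5·88 = 623.
Sellers supply 623 only when they receive Ps with -585 + 8·Ps = 623, i.e. Ps = 151.
s = Ps − Pb = 151 − 88 = 63.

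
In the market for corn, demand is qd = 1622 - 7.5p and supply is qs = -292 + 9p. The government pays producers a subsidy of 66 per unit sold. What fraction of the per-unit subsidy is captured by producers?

Pre-subsidy: 1622 - 7.5p = -292 + 9p gives p* = 116, q* = 752.
With the subsidy, sellers receive ps = pb + 66 for each unit, where pb is the price buyers pay.
Supply in terms of pb becomes qs = -292 + 9(pb + 66) = 302 + 9pb. Setting this equal to demand: 1622 - 7.5pb = 302 + 9pb, so pb = 80.
Sellers receive ps = 80 + 66 = 146; q' = 1622 − 7.5·80 = 1022.
Buyers' price falls by p* − pb = 116 − 80 = 36; sellers' price rises by ps − p* = 146 − 116 = 30.
So producers capture 30/66 = 5/11 of each unit of subsidy.

Producer share = 5/11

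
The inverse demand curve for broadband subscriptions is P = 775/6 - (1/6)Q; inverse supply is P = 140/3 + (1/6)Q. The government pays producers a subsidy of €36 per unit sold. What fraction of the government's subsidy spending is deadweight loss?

DWL / government spending = 12/79

Pre-subsidy: 775/6 - (1/6)Q = 140/3 + (1/6)Q gives Q* = 247.5 and P* = 1055/12.
With the subsidy, sellers receive Ps = Pb + 36 for each unit, where Pb is the price buyers pay.
On the curves, Pb = 775/6 - (1/6)Q and Ps = 140/3 + (1/6)Q; the wedge Ps − Pb = 36 gives 140/3 + (1/6)Q − (775/6 - (1/6)Q) = 36, so Q' = 355.5.
Then Pb = 775/6 − (1/6)·355.5 = 839/12 and Ps = 140/3 + (1/6)·355.5 = 1271/12.
ΔCS = ½(247.5 + 355.5)(1055/12 − 839/12) = 5427; ΔPS = ½(247.5 + 355.5)(1271/12 − 1055/12) = 5427.
Government spending = 36 × 355.5 = 12798.
DWL = ½ × 36 × (355.5 − 247.5) = 1944; fraction = 1944 / 12798 = 12/79.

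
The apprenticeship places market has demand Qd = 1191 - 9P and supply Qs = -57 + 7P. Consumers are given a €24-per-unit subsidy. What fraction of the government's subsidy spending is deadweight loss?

DWL / government spending = 63/778

Pre-subsidy: 1191 - 9P = -57 + 7P gives P* = 78, Q* = 489.
With the rebate, buyers effectively pay Pb = Ps − 24, where Ps is the price sellers receive.
Demand in terms of Ps becomes Qd = 1191 − 9(Ps − 24) = 1407 - 9Ps. Setting this equal to supply: 1407 - 9Ps = -57 + 7Ps, so Ps = 91.5.
Buyers pay Pb = 91.5 − 24 = 67.5; Q' = -57 + 7·91.5 = 583.5.
ΔCS = ½(489 + 583.5)(78 − 67.5) = 5630.625; ΔPS = ½(489 + 583.5)(91.5 − 78) = 7239.375.
Government spending = 24 × 583.5 = 14004.
DWL = ½ × 24 × (583.5 − 489) = 1134; fraction = 1134 / 14004 = 63/778.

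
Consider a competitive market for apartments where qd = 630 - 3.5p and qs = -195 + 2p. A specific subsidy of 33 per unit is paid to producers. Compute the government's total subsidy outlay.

Pre-subsidy: 630 - 3.5p = -195 + 2p gives p* = 150, q* = 105.
With the subsidy, sellers receive ps = pb + 33 for each unit, where pb is the price buyers pay.
Supply in terms of pb becomes qs = -195 + 2(pb + 33) = -129 + 2pb. Setting this equal to demand: 630 - 3.5pb = -129 + 2pb, so pb = 138.
Sellers receive ps = 138 + 33 = 171; q' = 630 − 3.5·138 = 147.
Government outlay = subsidy × quantity = 33 × 147 = 4851.

Government cost = 4851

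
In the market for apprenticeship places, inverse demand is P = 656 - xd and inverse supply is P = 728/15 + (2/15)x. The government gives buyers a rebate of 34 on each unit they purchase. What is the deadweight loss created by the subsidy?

Deadweight loss = 510

Pre-subsidy: 656 - x = 728/15 + (2/15)x gives x* = 536 and P* = 120.
With the rebate, buyers effectively pay Pb = Ps − 34, where Ps is the price sellers receive.
On the curves, Pb = 656 - x and Ps = 728/15 + (2/15)x; the wedge Ps − Pb = 34 gives 728/15 + (2/15)x − (656 - x) = 34, so x' = 566.
Then Pb = 656 − 1·566 = 90 and Ps = 728/15 + (2/15)·566 = 124.
The subsidy expands output by 566 − 536 = 30 past the efficient level; on those units the gap between marginal cost and willingness to pay runs from 0 up to 34.
DWL = ½ × 34 × 30 = 510.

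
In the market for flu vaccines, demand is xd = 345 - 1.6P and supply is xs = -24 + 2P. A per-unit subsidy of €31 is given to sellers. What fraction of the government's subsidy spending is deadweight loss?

DWL / government spending = 124/1877

Pre-subsidy: 345 - 1.6P = -24 + 2P gives P* = 102.5, x* = 181.
With the subsidy, sellers receive Ps = Pb + 31 for each unit, where Pb is the price buyers pay.
Supply in terms of Pb becomes xs = -24 + 2(Pb + 31) = 38 + 2Pb. Setting this equal to demand: 345 - 1.6Pb = 38 + 2Pb, so Pb = 1535/18.
Sellers receive Ps = 1535/18 + 31 = 2093/18; x' = 345 − 1.6·(1535/18) = 1877/9.
ΔCS = ½(181 + 1877/9)(102.5 − 1535/18) = 271715/81; ΔPS = ½(181 + 1877/9)(2093/18 − 102.5) = 217372/81.
Government spending = 31 × 1877/9 = 58187/9.
DWL = ½ × 31 × (1877/9 − 181) = 3844/9; fraction = (3844/9) / (58187/9) = 124/1877.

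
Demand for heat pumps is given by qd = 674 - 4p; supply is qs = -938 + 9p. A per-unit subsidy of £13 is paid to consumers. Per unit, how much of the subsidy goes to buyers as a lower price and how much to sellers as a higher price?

Pre-subsidy: 674 - 4p = -938 + 9p gives p* = 124, q* = 178.
With the rebate, buyers effectively pay pb = ps − 13, where ps is the price sellers receive.
Demand in terms of ps becomes qd = 674 − 4(ps − 13) = 726 - 4ps. Setting this equal to supply: 726 - 4ps = -938 + 9ps, so ps = 128.
Buyers pay pb = 128 − 13 = 115; q' = -938 + 9·128 = 214.
Buyers' price falls by p* − pb = 124 − 115 = 9; sellers' price rises by ps − p* = 128 − 124 = 4.

Buyers gain £9 per unit; sellers gain £4 per unit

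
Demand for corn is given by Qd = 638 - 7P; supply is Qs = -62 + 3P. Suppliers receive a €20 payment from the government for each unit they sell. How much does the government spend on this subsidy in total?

Government cost = €3800

Pre-subsidy: 638 - 7P = -62 + 3P gives P* = 70, Q* = 148.
With the subsidy, sellers receive Ps = Pb + 20 for each unit, where Pb is the price buyers pay.
Supply in terms of Pb becomes Qs = -62 + 3(Pb + 20) = -2 + 3Pb. Setting this equal to demand: 638 - 7Pb = -2 + 3Pb, so Pb = 64.
Sellers receive Ps = 64 + 20 = 84; Q' = 638 − 7·64 = 190.
Government outlay = subsidy × quantity = 20 × 190 = 3800.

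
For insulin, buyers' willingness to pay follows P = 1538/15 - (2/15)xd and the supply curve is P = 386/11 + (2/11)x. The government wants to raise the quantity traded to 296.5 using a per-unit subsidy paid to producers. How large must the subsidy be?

Required subsidy s = 26 per unit

At x = 296.5, from the demand curve buyers pay Pb = 1538/15 − (2/15)·296.5 = 63; from the supply curve sellers need Ps = 386/11 + (2/11)·296.5 = 89.
The subsidy must fill the gap: s = Ps − Pb = 89 − 63 = 26.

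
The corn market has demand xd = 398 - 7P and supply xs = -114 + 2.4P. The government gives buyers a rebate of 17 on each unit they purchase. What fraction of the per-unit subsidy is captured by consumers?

Consumer share = 12/47

Pre-subsidy: 398 - 7P = -114 + 2.4P gives P* = 2560/47, x* = 786/47.
With the rebate, buyers effectively pay Pb = Ps − 17, where Ps is the price sellers receive.
Demand in terms of Ps becomes xd = 398 − 7(Ps − 17) = 517 - 7Ps. Setting this equal to supply: 517 - 7Ps = -114 + 2.4Ps, so Ps = 3155/47.
Buyers pay Pb = 3155/47 − 17 = 2356/47; x' = -114 + 2.4·(3155/47) = 2214/47.
Buyers' price falls by P* − Pb = 2560/47 − 2356/47 = 204/47; sellers' price rises by Ps − P* = 3155/47 − 2560/47 = 595/47.
So consumers capture (204/47)/17 = 12/47 of each unit of subsidy.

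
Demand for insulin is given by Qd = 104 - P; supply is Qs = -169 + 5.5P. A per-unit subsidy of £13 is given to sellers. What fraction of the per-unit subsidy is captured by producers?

Producer share = 2/13

Pre-subsidy: 104 - P = -169 + 5.5P gives P* = 42, Q* = 62.
With the subsidy, sellers receive Ps = Pb + 13 for each unit, where Pb is the price buyers pay.
Supply in terms of Pb becomes Qs = -169 + 5.5(Pb + 13) = -97.5 + 5.5Pb. Setting this equal to demand: 104 - Pb = -97.5 + 5.5Pb, so Pb = 31.
Sellers receive Ps = 31 + 13 = 44; Q' = 104 − 1·31 = 73.
Buyers' price falls by P* − Pb = 42 − 31 = 11; sellers' price rises by Ps − P* = 44 − 42 = 2.
So producers capture 2/13 = 2/13 of each unit of subsidy.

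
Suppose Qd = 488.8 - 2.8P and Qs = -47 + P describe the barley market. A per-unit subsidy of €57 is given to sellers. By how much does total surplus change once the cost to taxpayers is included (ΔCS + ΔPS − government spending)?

Net change in total surplus = -€1197

Pre-subsidy: 488.8 - 2.8P = -47 + P gives P* = 141, Q* = 94.
With the subsidy, sellers receive Ps = Pb + 57 for each unit, where Pb is the price buyers pay.
Supply in terms of Pb becomes Qs = -47 + 1(Pb + 57) = 10 + Pb. Setting this equal to demand: 488.8 - 2.8Pb = 10 + Pb, so Pb = 126.
Sellers receive Ps = 126 + 57 = 183; Q' = 488.8 − 2.8·126 = 136.
ΔCS = ½(94 + 136)(141 − 126) = 1725; ΔPS = ½(94 + 136)(183 − 141) = 4830.
Government spending = 57 × 136 = 7752.
Net change = 1725 + 4830 − 7752 = -1197. The loss equals the DWL triangle ½·57·42.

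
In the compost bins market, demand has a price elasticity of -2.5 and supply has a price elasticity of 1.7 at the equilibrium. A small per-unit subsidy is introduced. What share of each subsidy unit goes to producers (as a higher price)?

Producer share = 25/42

For a small subsidy around the equilibrium, the benefit split depends on the relative slopes, which at a point are proportional to the elasticities.
Buyer share = εs/(εs + |εd|) = 1.7/(1.7 + 2.5) = 17/42; seller share = |εd|/(εs + |εd|) = 25/42.
So producers capture 25/42 of the subsidy.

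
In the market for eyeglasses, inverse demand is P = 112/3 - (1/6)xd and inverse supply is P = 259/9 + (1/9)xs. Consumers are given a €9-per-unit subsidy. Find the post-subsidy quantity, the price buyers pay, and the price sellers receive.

Pre-subsidy: 112/3 - (1/6)x = 259/9 + (1/9)x gives x* = 30.8 and P* = 32.2.
With the rebate, buyers effectively pay Pb = Ps − 9, where Ps is the price sellers receive.
On the curves, Pb = 112/3 - (1/6)x and Ps = 259/9 + (1/9)x; the wedge Ps − Pb = 9 gives 259/9 + (1/9)x − (112/3 - (1/6)x) = 9, so x' = 63.2.
Then Pb = 112/3 − (1/6)·63.2 = 26.8 and Ps = 259/9 + (1/9)·63.2 = 35.8.

x' = 63.2; buyers pay €26.8; sellers receive €35.8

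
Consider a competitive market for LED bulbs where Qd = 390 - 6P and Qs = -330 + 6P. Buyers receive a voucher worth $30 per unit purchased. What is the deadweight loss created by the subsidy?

Pre-subsidy: 390 - 6P = -330 + 6P gives P* = 60, Q* = 30.
With the rebate, buyers effectively pay Pb = Ps − 30, where Ps is the price sellers receive.
Demand in terms of Ps becomes Qd = 390 − 6(Ps − 30) = 570 - 6Ps. Setting this equal to supply: 570 - 6Ps = -330 + 6Ps, so Ps = 75.
Buyers pay Pb = 75 − 30 = 45; Q' = -330 + 6·75 = 120.
The subsidy expands output by 120 − 30 = 90 past the efficient level; on those units the gap between marginal cost and willingness to pay runs from 0 up to 30.
DWL = ½ × 30 × 90 = 1350.

Deadweight loss = $1350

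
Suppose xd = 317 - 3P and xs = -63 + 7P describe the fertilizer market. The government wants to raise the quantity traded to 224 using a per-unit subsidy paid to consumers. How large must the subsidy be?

Required subsidy s = 10 per unit

At x = 224, invert demand for the buyer price: Pb = (317 − 224)/3 = 31; invert supply for the seller price: Ps = (224 − (-63))/7 = 41.
The subsidy must fill the gap: s = Ps − Pb = 41 − 31 = 10.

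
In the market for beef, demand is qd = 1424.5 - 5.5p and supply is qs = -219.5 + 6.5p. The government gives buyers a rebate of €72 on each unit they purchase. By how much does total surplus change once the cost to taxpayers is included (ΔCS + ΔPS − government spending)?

Net change in total surplus = -€7722

Pre-subsidy: 1424.5 - 5.5p = -219.5 + 6.5p gives p* = 137, q* = 671.
With the rebate, buyers effectively pay pb = ps − 72, where ps is the price sellers receive.
Demand in terms of ps becomes qd = 1424.5 − 5.5(ps − 72) = 1820.5 - 5.5ps. Setting this equal to supply: 1820.5 - 5.5ps = -219.5 + 6.5ps, so ps = 170.
Buyers pay pb = 170 − 72 = 98; q' = -219.5 + 6.5·170 = 885.5.
ΔCS = ½(671 + 885.5)(137 − 98) = 30351.75; ΔPS = ½(671 + 885.5)(170 − 137) = 25682.25.
Government spending = 72 × 885.5 = 63756.
Net change = 30351.75 + 25682.25 − 63756 = -7722. The loss equals the DWL triangle ½·72·214.5.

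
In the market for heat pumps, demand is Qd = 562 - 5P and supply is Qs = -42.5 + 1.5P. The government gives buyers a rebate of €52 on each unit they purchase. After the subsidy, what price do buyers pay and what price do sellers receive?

Buyers pay €81; sellers receive €133

Pre-subsidy: 562 - 5P = -42.5 + 1.5P gives P* = 93, Q* = 97.
With the rebate, buyers effectively pay Pb = Ps − 52, where Ps is the price sellers receive.
Demand in terms of Ps becomes Qd = 562 − 5(Ps − 52) = 822 - 5Ps. Setting this equal to supply: 822 - 5Ps = -42.5 + 1.5Ps, so Ps = 133.
Buyers pay Pb = 133 − 52 = 81; Q' = -42.5 + 1.5·133 = 157.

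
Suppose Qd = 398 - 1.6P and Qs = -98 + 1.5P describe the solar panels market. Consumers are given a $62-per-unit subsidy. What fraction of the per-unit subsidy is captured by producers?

Producer share = 16/31

Pre-subsidy: 398 - 1.6P = -98 + 1.5P gives P* = 160, Q* = 142.
With the rebate, buyers effectively pay Pb = Ps − 62, where Ps is the price sellers receive.
Demand in terms of Ps becomes Qd = 398 − 1.6(Ps − 62) = 497.2 - 1.6Ps. Setting this equal to supply: 497.2 - 1.6Ps = -98 + 1.5Ps, so Ps = 192.
Buyers pay Pb = 192 − 62 = 130; Q' = -98 + 1.5·192 = 190.
Buyers' price falls by P* − Pb = 160 − 130 = 30; sellers' price rises by Ps − P* = 192 − 160 = 32.
So producers capture 32/62 = 16/31 of each unit of subsidy.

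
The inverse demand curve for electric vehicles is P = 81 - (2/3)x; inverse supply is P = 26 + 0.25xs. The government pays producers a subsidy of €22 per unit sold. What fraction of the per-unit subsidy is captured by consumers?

Pre-subsidy: 81 - (2/3)x = 26 + 0.25x gives x* = 60 and P* = 41.
With the subsidy, sellers receive Ps = Pb + 22 for each unit, where Pb is the price buyers pay.
On the curves, Pb = 81 - (2/3)x and Ps = 26 + 0.25x; the wedge Ps − Pb = 22 gives 26 + 0.25x − (81 - (2/3)x) = 22, so x' = 84.
Then Pb = 81 − (2/3)·84 = 25 and Ps = 26 + 0.25·84 = 47.
Buyers' price falls by P* − Pb = 41 − 25 = 16; sellers' price rises by Ps − P* = 47 − 41 = 6.
So consumers capture 16/22 = 8/11 of each unit of subsidy.

Consumer share = 8/11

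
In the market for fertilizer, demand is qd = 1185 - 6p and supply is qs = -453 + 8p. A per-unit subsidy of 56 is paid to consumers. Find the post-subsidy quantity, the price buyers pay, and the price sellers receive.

Pre-subsidy: 1185 - 6p = -453 + 8p gives p* = 117, q* = 483.
With the rebate, buyers effectively pay pb = ps − 56, where ps is the price sellers receive.
Demand in terms of ps becomes qd = 1185 − 6(ps − 56) = 1521 - 6ps. Setting this equal to supply: 1521 - 6ps = -453 + 8ps, so ps = 141.
Buyers pay pb = 141 − 56 = 85; q' = -453 + 8·141 = 675.

q' = 675; buyers pay 85; sellers receive 141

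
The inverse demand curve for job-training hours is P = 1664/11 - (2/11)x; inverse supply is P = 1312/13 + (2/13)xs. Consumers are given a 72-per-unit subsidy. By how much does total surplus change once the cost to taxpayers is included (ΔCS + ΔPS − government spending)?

Pre-subsidy: 1664/11 - (2/11)x = 1312/13 + (2/13)x gives x* = 150 and P* = 124.
With the rebate, buyers effectively pay Pb = Ps − 72, where Ps is the price sellers receive.
On the curves, Pb = 1664/11 - (2/11)x and Ps = 1312/13 + (2/13)x; the wedge Ps − Pb = 72 gives 1312/13 + (2/13)x − (1664/11 - (2/11)x) = 72, so x' = 364.5.
Then Pb = 1664/11 − (2/11)·364.5 = 85 and Ps = 1312/13 + (2/13)·364.5 = 157.
ΔCS = ½(150 + 364.5)(124 − 85) = 10032.75; ΔPS = ½(150 + 364.5)(157 − 124) = 8489.25.
Government spending = 72 × 364.5 = 26244.
Net change = 10032.75 + 8489.25 − 26244 = -7722. The loss equals the DWL triangle ½·72·214.5.

Net change in total surplus = -7722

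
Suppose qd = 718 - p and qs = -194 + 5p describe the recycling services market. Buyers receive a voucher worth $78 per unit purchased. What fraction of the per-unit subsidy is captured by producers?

Pre-subsidy: 718 - p = -194 + 5p gives p* = 152, q* = 566.
With the rebate, buyers effectively pay pb = ps − 78, where ps is the price sellers receive.
Demand in terms of ps becomes qd = 718 − 1(ps − 78) = 796 - ps. Setting this equal to supply: 796 - ps = -194 + 5ps, so ps = 165.
Buyers pay pb = 165 − 78 = 87; q' = -194 + 5·165 = 631.
Buyers' price falls by p* − pb = 152 − 87 = 65; sellers' price rises by ps − p* = 165 − 152 = 13.
So producers capture 13/78 = 1/6 of each unit of subsidy.

Producer share = 1/6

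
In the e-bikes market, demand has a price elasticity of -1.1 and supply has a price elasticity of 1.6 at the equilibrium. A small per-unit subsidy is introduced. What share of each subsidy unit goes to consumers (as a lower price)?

For a small subsidy around the equilibrium, the benefit split depends on the relative slopes, which at a point are proportional to the elasticities.
Buyer share = εs/(εs + |εd|) = 1.6/(1.6 + 1.1) = 16/27; seller share = |εd|/(εs + |εd|) = 11/27.

Consumer share = 16/27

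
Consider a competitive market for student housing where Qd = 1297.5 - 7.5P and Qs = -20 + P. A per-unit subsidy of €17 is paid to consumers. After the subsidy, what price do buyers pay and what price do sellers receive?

Pre-subsidy: 1297.5 - 7.5P = -20 + P gives P* = 155, Q* = 135.
With the rebate, buyers effectively pay Pb = Ps − 17, where Ps is the price sellers receive.
Demand in terms of Ps becomes Qd = 1297.5 − 7.5(Ps − 17) = 1425 - 7.5Ps. Setting this equal to supply: 1425 - 7.5Ps = -20 + Ps, so Ps = 170.
Buyers pay Pb = 170 − 17 = 153; Q' = -20 + 1·170 = 150.

Buyers pay €153; sellers receive €170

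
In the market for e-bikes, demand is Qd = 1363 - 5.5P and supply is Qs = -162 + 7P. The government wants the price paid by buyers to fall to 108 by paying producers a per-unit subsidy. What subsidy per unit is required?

At a buyer price of 108, quantity demanded is 1363 − 5.5·108 = 769.
Sellers supply 769 only when they receive Ps with -162 + 7·Ps = 769, i.e. Ps = 133.
s = Ps − Pb = 133 − 108 = 25.

Required subsidy s = 25 per unit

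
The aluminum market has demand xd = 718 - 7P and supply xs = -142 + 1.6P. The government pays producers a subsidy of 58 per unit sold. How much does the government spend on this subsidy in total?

Government cost = 233276/43

Pre-subsidy: 718 - 7P = -142 + 1.6P gives P* = 100, x* = 18.
With the subsidy, sellers receive Ps = Pb + 58 for each unit, where Pb is the price buyers pay.
Supply in terms of Pb becomes xs = -142 + 1.6(Pb + 58) = -49.2 + 1.6Pb. Setting this equal to demand: 718 - 7Pb = -49.2 + 1.6Pb, so Pb = 3836/43.
Sellers receive Ps = 3836/43 + 58 = 6330/43; x' = 718 − 7·(3836/43) = 4022/43.
Government outlay = subsidy × quantity = 58 × 4022/43 = 233276/43.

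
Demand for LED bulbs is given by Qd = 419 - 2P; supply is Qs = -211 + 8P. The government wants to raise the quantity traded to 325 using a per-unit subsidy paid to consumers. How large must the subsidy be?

Required subsidy s = 20 per unit

At Q = 325, invert demand for the buyer price: Pb = (419 − 325)/2 = 47; invert supply for the seller price: Ps = (325 − (-211))/8 = 67.
The subsidy must fill the gap: s = Ps − Pb = 67 − 47 = 20.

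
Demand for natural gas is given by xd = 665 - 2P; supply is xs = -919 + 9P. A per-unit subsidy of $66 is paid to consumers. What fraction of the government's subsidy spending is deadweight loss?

DWL / government spending = 54/485

Pre-subsidy: 665 - 2P = -919 + 9P gives P* = 144, x* = 377.
With the rebate, buyers effectively pay Pb = Ps − 66, where Ps is the price sellers receive.
Demand in terms of Ps becomes xd = 665 − 2(Ps − 66) = 797 - 2Ps. Setting this equal to supply: 797 - 2Ps = -919 + 9Ps, so Ps = 156.
Buyers pay Pb = 156 − 66 = 90; x' = -919 + 9·156 = 485.
ΔCS = ½(377 + 485)(144 − 90) = 23274; ΔPS = ½(377 + 485)(156 − 144) = 5172.
Government spending = 66 × 485 = 32010.
DWL = ½ × 66 × (485 − 377) = 3564; fraction = 3564 / 32010 = 54/485.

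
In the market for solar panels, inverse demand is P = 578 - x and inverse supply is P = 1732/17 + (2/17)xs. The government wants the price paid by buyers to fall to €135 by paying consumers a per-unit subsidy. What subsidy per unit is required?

At a buyer price of 135, quantity demanded is 578 − 1·135 = 443.
Sellers supply 443 only when they receive Ps = 1732/17 + (2/17)·443 = 154.
s = Ps − Pb = 154 − 135 = 19.

Required subsidy s = €19 per unit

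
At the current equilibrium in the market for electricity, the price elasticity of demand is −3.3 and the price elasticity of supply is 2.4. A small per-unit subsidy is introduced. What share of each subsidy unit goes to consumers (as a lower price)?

Consumer share = 8/19

For a small subsidy around the equilibrium, the benefit split depends on the relative slopes, which at a point are proportional to the elasticities.
Buyer share = εs/(εs + |εd|) = 2.4/(2.4 + 3.3) = 8/19; seller share = |εd|/(εs + |εd|) = 11/19.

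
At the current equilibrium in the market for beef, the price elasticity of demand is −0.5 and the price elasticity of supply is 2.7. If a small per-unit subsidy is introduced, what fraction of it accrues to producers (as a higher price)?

Producer share = 0.15625

For a small subsidy around the equilibrium, the benefit split depends on the relative slopes, which at a point are proportional to the elasticities.
Buyer share = εs/(εs + |εd|) = 2.7/(2.7 + 0.5) = 0.84375; seller share = |εd|/(εs + |εd|) = 0.15625.
So producers capture 0.15625 of the subsidy.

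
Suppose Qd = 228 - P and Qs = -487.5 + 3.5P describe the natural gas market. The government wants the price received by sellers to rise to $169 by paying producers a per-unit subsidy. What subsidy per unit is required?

Required subsidy s = $45 per unit

At a seller price of 169, quantity supplied is -487.5 + 3.5·169 = 104.
Buyers absorb 104 only when they pay Pb with 228 − 1·Pb = 104, i.e. Pb = 124.
s = Ps − Pb = 169 − 124 = 45.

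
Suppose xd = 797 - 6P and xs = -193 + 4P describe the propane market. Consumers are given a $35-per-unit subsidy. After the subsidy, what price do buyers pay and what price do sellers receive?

Pre-subsidy: 797 - 6P = -193 + 4P gives P* = 99, x* = 203.
With the rebate, buyers effectively pay Pb = Ps − 35, where Ps is the price sellers receive.
Demand in terms of Ps becomes xd = 797 − 6(Ps − 35) = 1007 - 6Ps. Setting this equal to supply: 1007 - 6Ps = -193 + 4Ps, so Ps = 120.
Buyers pay Pb = 120 − 35 = 85; x' = -193 + 4·120 = 287.

Buyers pay $85; sellers receive $120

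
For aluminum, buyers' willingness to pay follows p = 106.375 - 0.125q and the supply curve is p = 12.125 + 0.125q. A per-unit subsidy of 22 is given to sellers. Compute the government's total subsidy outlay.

Government cost = 10230

Pre-subsidy: 106.375 - 0.125q = 12.125 + 0.125q gives q* = 377 and p* = 59.25.
With the subsidy, sellers receive ps = pb + 22 for each unit, where pb is the price buyers pay.
On the curves, pb = 106.375 - 0.125q and ps = 12.125 + 0.125q; the wedge ps − pb = 22 gives 12.125 + 0.125q − (106.375 - 0.125q) = 22, so q' = 465.
Then pb = 106.375 − 0.125·465 = 48.25 and ps = 12.125 + 0.125·465 = 70.25.
Government outlay = subsidy × quantity = 22 × 465 = 10230.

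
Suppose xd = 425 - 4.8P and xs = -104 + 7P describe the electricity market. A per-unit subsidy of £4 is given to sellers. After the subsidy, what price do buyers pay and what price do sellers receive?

Pre-subsidy: 425 - 4.8P = -104 + 7P gives P* = 2645/59, x* = 12379/59.
With the subsidy, sellers receive Ps = Pb + 4 for each unit, where Pb is the price buyers pay.
Supply in terms of Pb becomes xs = -104 + 7(Pb + 4) = -76 + 7Pb. Setting this equal to demand: 425 - 4.8Pb = -76 + 7Pb, so Pb = 2505/59.
Sellers receive Ps = 2505/59 + 4 = 2741/59; x' = 425 − 4.8·(2505/59) = 13051/59.

Buyers pay 2505/59; sellers receive 2741/59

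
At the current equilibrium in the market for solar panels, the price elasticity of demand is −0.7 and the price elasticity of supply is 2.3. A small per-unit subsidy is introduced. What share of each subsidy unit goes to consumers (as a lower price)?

For a small subsidy around the equilibrium, the benefit split depends on the relative slopes, which at a point are proportional to the elasticities.
Buyer share = εs/(εs + |εd|) = 2.3/(2.3 + 0.7) = 23/30; seller share = |εd|/(εs + |εd|) = 7/30.

Consumer share = 23/30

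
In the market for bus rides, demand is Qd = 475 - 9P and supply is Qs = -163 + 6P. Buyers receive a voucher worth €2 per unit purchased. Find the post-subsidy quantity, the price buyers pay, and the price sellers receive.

Q' = 99.4; buyers pay 626/15; sellers receive 656/15

Pre-subsidy: 475 - 9P = -163 + 6P gives P* = 638/15, Q* = 92.2.
With the rebate, buyers effectively pay Pb = Ps − 2, where Ps is the price sellers receive.
Demand in terms of Ps becomes Qd = 475 − 9(Ps − 2) = 493 - 9Ps. Setting this equal to supply: 493 - 9Ps = -163 + 6Ps, so Ps = 656/15.
Buyers pay Pb = 656/15 − 2 = 626/15; Q' = -163 + 6·(656/15) = 99.4.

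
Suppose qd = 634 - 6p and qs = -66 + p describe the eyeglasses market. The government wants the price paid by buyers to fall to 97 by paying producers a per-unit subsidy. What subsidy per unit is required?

Required subsidy s = 21 per unit

At a buyer price of 97, quantity demanded is 634 − 6·97 = 52.
Sellers supply 52 only when they receive ps with -66 + 1·ps = 52, i.e. ps = 118.
s = ps − pb = 118 − 97 = 21.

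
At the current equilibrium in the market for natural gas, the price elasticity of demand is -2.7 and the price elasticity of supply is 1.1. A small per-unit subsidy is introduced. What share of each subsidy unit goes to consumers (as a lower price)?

For a small subsidy around the equilibrium, the benefit split depends on the relative slopes, which at a point are proportional to the elasticities.
Buyer share = εs/(εs + |εd|) = 1.1/(1.1 + 2.7) = 11/38; seller share = |εd|/(εs + |εd|) = 27/38.

Consumer share = 11/38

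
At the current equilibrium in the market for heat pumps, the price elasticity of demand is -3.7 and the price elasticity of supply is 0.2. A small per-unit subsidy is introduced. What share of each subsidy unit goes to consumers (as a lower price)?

Consumer share = 2/39

For a small subsidy around the equilibrium, the benefit split depends on the relative slopes, which at a point are proportional to the elasticities.
Buyer share = εs/(εs + |εd|) = 0.2/(0.2 + 3.7) = 2/39; seller share = |εd|/(εs + |εd|) = 37/39.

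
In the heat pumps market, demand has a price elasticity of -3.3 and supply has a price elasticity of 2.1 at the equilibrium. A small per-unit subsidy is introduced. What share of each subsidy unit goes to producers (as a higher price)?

Producer share = 11/18

For a small subsidy around the equilibrium, the benefit split depends on the relative slopes, which at a point are proportional to the elasticities.
Buyer share = εs/(εs + |εd|) = 2.1/(2.1 + 3.3) = 7/18; seller share = |εd|/(εs + |εd|) = 11/18.
So producers capture 11/18 of the subsidy.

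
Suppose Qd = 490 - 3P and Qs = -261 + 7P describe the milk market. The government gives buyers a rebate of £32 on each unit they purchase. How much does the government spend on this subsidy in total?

Government cost = £10620.8

Pre-subsidy: 490 - 3P = -261 + 7P gives P* = 75.1, Q* = 264.7.
With the rebate, buyers effectively pay Pb = Ps − 32, where Ps is the price sellers receive.
Demand in terms of Ps becomes Qd = 490 − 3(Ps − 32) = 586 - 3Ps. Setting this equal to supply: 586 - 3Ps = -261 + 7Ps, so Ps = 84.7.
Buyers pay Pb = 84.7 − 32 = 52.7; Q' = -261 + 7·84.7 = 331.9.
Government outlay = subsidy × quantity = 32 × 331.9 = 10620.8.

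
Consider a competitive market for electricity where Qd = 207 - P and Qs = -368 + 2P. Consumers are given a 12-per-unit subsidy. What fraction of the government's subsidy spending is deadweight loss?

Pre-subsidy: 207 - P = -368 + 2P gives P* = 575/3, Q* = 46/3.
With the rebate, buyers effectively pay Pb = Ps − 12, where Ps is the price sellers receive.
Demand in terms of Ps becomes Qd = 207 − 1(Ps − 12) = 219 - Ps. Setting this equal to supply: 219 - Ps = -368 + 2Ps, so Ps = 587/3.
Buyers pay Pb = 587/3 − 12 = 551/3; Q' = -368 + 2·(587/3) = 70/3.
ΔCS = ½(46/3 + 70/3)(575/3 − 551/3) = 464/3; ΔPS = ½(46/3 + 70/3)(587/3 − 575/3) = 232/3.
Government spending = 12 × 70/3 = 280.
DWL = ½ × 12 × (70/3 − 46/3) = 48; fraction = 48 / 280 = 6/35.

DWL / government spending = 6/35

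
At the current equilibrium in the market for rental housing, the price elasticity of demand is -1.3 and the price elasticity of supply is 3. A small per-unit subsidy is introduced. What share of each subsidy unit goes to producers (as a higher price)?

For a small subsidy around the equilibrium, the benefit split depends on the relative slopes, which at a point are proportional to the elasticities.
Buyer share = εs/(εs + |εd|) = 3/(3 + 1.3) = 30/43; seller share = |εd|/(εs + |εd|) = 13/43.
So producers capture 13/43 of the subsidy.

Producer share = 13/43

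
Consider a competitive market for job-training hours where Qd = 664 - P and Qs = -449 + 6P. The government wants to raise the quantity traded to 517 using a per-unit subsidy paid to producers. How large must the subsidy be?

At Q = 517, invert demand for the buyer price: Pb = (664 − 517)/1 = 147; invert supply for the seller price: Ps = (517 − (-449))/6 = 161.
The subsidy must fill the gap: s = Ps − Pb = 161 − 147 = 14.

Required subsidy s = 14 per unit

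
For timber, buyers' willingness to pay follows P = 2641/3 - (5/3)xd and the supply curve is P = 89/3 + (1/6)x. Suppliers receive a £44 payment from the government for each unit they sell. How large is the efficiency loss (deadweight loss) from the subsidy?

Pre-subsidy: 2641/3 - (5/3)x = 89/3 + (1/6)x gives x* = 464 and P* = 107.
With the subsidy, sellers receive Ps = Pb + 44 for each unit, where Pb is the price buyers pay.
On the curves, Pb = 2641/3 - (5/3)x and Ps = 89/3 + (1/6)x; the wedge Ps − Pb = 44 gives 89/3 + (1/6)x − (2641/3 - (5/3)x) = 44, so x' = 488.
Then Pb = 2641/3 − (5/3)·488 = 67 and Ps = 89/3 + (1/6)·488 = 111.
The subsidy expands output by 488 − 464 = 24 past the efficient level; on those units the gap between marginal cost and willingness to pay runs from 0 up to 44.
DWL = ½ × 44 × 24 = 528.

Deadweight loss = £528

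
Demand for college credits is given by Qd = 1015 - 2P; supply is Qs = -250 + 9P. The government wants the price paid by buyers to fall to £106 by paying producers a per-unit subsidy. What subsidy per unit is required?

Required subsidy s = £11 per unit

At a buyer price of 106, quantity demanded is 1015 − 2·106 = 803.
Sellers supply 803 only when they receive Ps with -250 + 9·Ps = 803, i.e. Ps = 117.
s = Ps − Pb = 117 − 106 = 11.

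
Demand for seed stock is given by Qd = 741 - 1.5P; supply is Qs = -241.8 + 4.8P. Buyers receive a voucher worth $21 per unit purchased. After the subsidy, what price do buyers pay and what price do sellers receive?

Buyers pay $140; sellers receive $161

Pre-subsidy: 741 - 1.5P = -241.8 + 4.8P gives P* = 156, Q* = 507.
With the rebate, buyers effectively pay Pb = Ps − 21, where Ps is the price sellers receive.
Demand in terms of Ps becomes Qd = 741 − 1.5(Ps − 21) = 772.5 - 1.5Ps. Setting this equal to supply: 772.5 - 1.5Ps = -241.8 + 4.8Ps, so Ps = 161.
Buyers pay Pb = 161 − 21 = 140; Q' = -241.8 + 4.8·161 = 531.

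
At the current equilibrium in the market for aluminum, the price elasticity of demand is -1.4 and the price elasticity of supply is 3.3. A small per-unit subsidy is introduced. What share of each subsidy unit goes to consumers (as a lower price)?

Consumer share = 33/47

For a small subsidy around the equilibrium, the benefit split depends on the relative slopes, which at a point are proportional to the elasticities.
Buyer share = εs/(εs + |εd|) = 3.3/(3.3 + 1.4) = 33/47; seller share = |εd|/(εs + |εd|) = 14/47.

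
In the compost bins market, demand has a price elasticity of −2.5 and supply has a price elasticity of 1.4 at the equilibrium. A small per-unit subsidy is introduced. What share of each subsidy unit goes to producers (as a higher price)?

For a small subsidy around the equilibrium, the benefit split depends on the relative slopes, which at a point are proportional to the elasticities.
Buyer share = εs/(εs + |εd|) = 1.4/(1.4 + 2.5) = 14/39; seller share = |εd|/(εs + |εd|) = 25/39.
So producers capture 25/39 of the subsidy.

Producer share = 25/39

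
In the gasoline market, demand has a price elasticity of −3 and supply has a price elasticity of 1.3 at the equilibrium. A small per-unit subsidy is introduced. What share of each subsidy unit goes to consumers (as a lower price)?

For a small subsidy around the equilibrium, the benefit split depends on the relative slopes, which at a point are proportional to the elasticities.
Buyer share = εs/(εs + |εd|) = 1.3/(1.3 + 3) = 13/43; seller share = |εd|/(εs + |εd|) = 30/43.

Consumer share = 13/43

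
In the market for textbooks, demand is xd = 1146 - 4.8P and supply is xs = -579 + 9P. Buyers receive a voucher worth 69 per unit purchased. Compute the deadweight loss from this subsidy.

Deadweight loss = 7452

Pre-subsidy: 1146 - 4.8P = -579 + 9P gives P* = 125, x* = 546.
With the rebate, buyers effectively pay Pb = Ps − 69, where Ps is the price sellers receive.
Demand in terms of Ps becomes xd = 1146 − 4.8(Ps − 69) = 1477.2 - 4.8Ps. Setting this equal to supply: 1477.2 - 4.8Ps = -579 + 9Ps, so Ps = 149.
Buyers pay Pb = 149 − 69 = 80; x' = -579 + 9·149 = 762.
The subsidy expands output by 762 − 546 = 216 past the efficient level; on those units the gap between marginal cost and willingness to pay runs from 0 up to 69.
DWL = ½ × 69 × 216 = 7452.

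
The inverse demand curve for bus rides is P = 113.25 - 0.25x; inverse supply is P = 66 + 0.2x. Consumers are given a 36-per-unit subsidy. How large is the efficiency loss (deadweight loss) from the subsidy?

Pre-subsidy: 113.25 - 0.25x = 66 + 0.2x gives x* = 105 and P* = 87.
With the rebate, buyers effectively pay Pb = Ps − 36, where Ps is the price sellers receive.
On the curves, Pb = 113.25 - 0.25x and Ps = 66 + 0.2x; the wedge Ps − Pb = 36 gives 66 + 0.2x − (113.25 - 0.25x) = 36, so x' = 185.
Then Pb = 113.25 − 0.25·185 = 67 and Ps = 66 + 0.2·185 = 103.
The subsidy expands output by 185 − 105 = 80 past the efficient level; on those units the gap between marginal cost and willingness to pay runs from 0 up to 36.
DWL = ½ × 36 × 80 = 1440.

Deadweight loss = 1440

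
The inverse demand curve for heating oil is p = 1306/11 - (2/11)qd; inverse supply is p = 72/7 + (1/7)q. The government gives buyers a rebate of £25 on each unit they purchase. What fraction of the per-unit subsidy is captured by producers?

Producer share = 0.44

Pre-subsidy: 1306/11 - (2/11)q = 72/7 + (1/7)q gives q* = 334 and p* = 58.
With the rebate, buyers effectively pay pb = ps − 25, where ps is the price sellers receive.
On the curves, pb = 1306/11 - (2/11)q and ps = 72/7 + (1/7)q; the wedge ps − pb = 25 gives 72/7 + (1/7)q − (1306/11 - (2/11)q) = 25, so q' = 411.
Then pb = 1306/11 − (2/11)·411 = 44 and ps = 72/7 + (1/7)·411 = 69.
Buyers' price falls by p* − pb = 58 − 44 = 14; sellers' price rises by ps − p* = 69 − 58 = 11.
So producers capture 11/25 = 0.44 of each unit of subsidy.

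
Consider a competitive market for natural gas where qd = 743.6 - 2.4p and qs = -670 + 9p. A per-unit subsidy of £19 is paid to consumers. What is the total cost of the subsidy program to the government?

Pre-subsidy: 743.6 - 2.4p = -670 + 9p gives p* = 124, q* = 446.
With the rebate, buyers effectively pay pb = ps − 19, where ps is the price sellers receive.
Demand in terms of ps becomes qd = 743.6 − 2.4(ps − 19) = 789.2 - 2.4ps. Setting this equal to supply: 789.2 - 2.4ps = -670 + 9ps, so ps = 128.
Buyers pay pb = 128 − 19 = 109; q' = -670 + 9·128 = 482.
Government outlay = subsidy × quantity = 19 × 482 = 9158.

Government cost = £9158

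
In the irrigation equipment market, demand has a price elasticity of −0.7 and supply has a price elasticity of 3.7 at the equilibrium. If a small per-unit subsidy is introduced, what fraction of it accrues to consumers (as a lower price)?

For a small subsidy around the equilibrium, the benefit split depends on the relative slopes, which at a point are proportional to the elasticities.
Buyer share = εs/(εs + |εd|) = 3.7/(3.7 + 0.7) = 37/44; seller share = |εd|/(εs + |εd|) = 7/44.

Consumer share = 37/44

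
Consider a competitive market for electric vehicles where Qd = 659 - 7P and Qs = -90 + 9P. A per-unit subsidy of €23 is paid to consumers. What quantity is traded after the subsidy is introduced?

Q' = 421.875

Pre-subsidy: 659 - 7P = -90 + 9P gives P* = 46.8125, Q* = 331.3125.
With the rebate, buyers effectively pay Pb = Ps − 23, where Ps is the price sellers receive.
Demand in terms of Ps becomes Qd = 659 − 7(Ps − 23) = 820 - 7Ps. Setting this equal to supply: 820 - 7Ps = -90 + 9Ps, so Ps = 56.875.
Buyers pay Pb = 56.875 − 23 = 33.875; Q' = -90 + 9·56.875 = 421.875.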